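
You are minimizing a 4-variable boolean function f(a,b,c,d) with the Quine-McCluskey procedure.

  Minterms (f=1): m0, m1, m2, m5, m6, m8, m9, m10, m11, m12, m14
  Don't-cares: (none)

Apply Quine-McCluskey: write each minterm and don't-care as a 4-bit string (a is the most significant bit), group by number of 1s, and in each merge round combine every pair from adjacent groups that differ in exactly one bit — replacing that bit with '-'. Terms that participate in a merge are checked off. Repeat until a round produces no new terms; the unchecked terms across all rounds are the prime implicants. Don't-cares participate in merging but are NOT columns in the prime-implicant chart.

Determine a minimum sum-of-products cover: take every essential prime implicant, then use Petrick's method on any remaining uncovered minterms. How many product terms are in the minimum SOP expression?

5

size-2^0 implicants → 0000(✓)  0001(✓)  0010(✓)  0101(✓)  0110(✓)  1000(✓)  1001(✓)  1010(✓)  1011(✓)  1100(✓)  1110(✓)
size-2^1 implicants → -000(✓)  -001(✓)  -010(✓)  -110(✓)  0-01  0-10(✓)  00-0(✓)  000-(✓)  1-00(✓)  1-10(✓)  10-0(✓)  10-1(✓)  100-(✓)  101-(✓)  11-0(✓)
size-2^2 implicants → --10  -0-0  -00-  1--0  10--
Unchecked terms (primes): --10, -0-0, -00-, 0-01, 1--0, 10--
Minterm coverage:
  m0 ⊆ -0-0,-00-
  m1 ⊆ -00-,0-01
  m2 ⊆ --10,-0-0
  m5 ⊆ 0-01 [E]
  m6 ⊆ --10 [E]
  m8 ⊆ -0-0,-00-,1--0,10--
  m9 ⊆ -00-,10--
  m10 ⊆ --10,-0-0,1--0,10--
  m11 ⊆ 10-- [E]
  m12 ⊆ 1--0 [E]
  m14 ⊆ --10,1--0
E = {--10, 0-01, 1--0, 10--}
Petrick residual → -0-0
Cover = cd' + b'd' + a'c'd + ad' + ab'  |cover|=5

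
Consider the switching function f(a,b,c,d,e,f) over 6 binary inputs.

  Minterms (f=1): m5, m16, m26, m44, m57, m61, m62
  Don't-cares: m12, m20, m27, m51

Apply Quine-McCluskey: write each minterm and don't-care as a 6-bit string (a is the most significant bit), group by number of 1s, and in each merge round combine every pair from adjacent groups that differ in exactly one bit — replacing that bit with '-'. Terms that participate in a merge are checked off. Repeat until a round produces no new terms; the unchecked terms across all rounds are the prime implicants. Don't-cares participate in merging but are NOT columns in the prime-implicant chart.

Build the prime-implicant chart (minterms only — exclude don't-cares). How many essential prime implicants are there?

6

Round 0: 000101 001100✓ 010000✓ 010100✓ 011010✓ 011011✓ 101100✓ 110011 111001✓ 111101✓ 111110
Round 1: -01100 010-00 01101- 111-01
PIs = {-01100, 000101, 010-00, 01101-, 110011, 111-01, 111110}
Coverage chart:
  m5: 000101 ←essential
  m16: 010-00 ←essential
  m26: 01101- ←essential
  m44: -01100 ←essential
  m57: 111-01 ←essential
  m61: 111-01 ←essential
  m62: 111110 ←essential
Essential: -01100, 000101, 010-00, 01101-, 111-01, 111110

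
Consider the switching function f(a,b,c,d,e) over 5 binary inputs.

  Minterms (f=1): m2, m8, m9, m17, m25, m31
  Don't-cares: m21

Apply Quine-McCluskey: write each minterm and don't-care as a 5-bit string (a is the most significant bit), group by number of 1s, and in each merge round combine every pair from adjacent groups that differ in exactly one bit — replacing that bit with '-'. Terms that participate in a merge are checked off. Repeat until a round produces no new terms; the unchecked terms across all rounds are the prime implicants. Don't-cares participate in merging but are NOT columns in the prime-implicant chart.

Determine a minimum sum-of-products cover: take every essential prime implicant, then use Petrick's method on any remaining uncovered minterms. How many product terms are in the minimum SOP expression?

[col 0] 00010, 01000*, 01001*, 10001*, 10101*, 11001*, 11111
[col 1] -1001, 0100-, 1-001, 10-01
Prime implicants: -1001, 00010, 0100-, 1-001, 10-01, 11111
PI chart (minterm → PIs covering it):
  2 | 00010  (sole → essential)
  8 | 0100-  (sole → essential)
  9 | -1001,0100-
  17 | 1-001,10-01
  25 | -1001,1-001
  31 | 11111  (sole → essential)
Essential prime implicants: 00010, 0100-, 11111
Petrick residual → 1-001
Minimum SOP uses 4 PIs: a'b'c'de' + a'bc'd' + ac'd'e + abcde

4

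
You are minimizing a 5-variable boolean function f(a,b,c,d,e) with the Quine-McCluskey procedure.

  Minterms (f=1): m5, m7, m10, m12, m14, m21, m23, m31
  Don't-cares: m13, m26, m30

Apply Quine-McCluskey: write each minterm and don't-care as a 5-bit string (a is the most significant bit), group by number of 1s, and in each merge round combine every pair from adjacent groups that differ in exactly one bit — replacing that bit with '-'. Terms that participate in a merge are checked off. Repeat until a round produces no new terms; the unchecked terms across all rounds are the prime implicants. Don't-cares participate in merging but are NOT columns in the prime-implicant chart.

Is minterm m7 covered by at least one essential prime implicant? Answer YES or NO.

Round 0: 00101✓ 00111✓ 01010✓ 01100✓ 01101✓ 01110✓ 10101✓ 10111✓ 11010✓ 11110✓ 11111✓
Round 1: -0101✓ -0111✓ -1010✓ -1110✓ 0-101 001-1✓ 01-10✓ 011-0 0110- 1-111 101-1✓ 11-10✓ 1111-
Round 2: -01-1 -1-10
PIs = {-01-1, -1-10, 0-101, 011-0, 0110-, 1-111, 1111-}
Coverage chart:
  m5: -01-1,0-101
  m7: -01-1 ←essential
  m10: -1-10 ←essential
  m12: 011-0,0110-
  m14: -1-10,011-0
  m21: -01-1 ←essential
  m23: -01-1,1-111
  m31: 1-111,1111-
Essential: -01-1, -1-10

YES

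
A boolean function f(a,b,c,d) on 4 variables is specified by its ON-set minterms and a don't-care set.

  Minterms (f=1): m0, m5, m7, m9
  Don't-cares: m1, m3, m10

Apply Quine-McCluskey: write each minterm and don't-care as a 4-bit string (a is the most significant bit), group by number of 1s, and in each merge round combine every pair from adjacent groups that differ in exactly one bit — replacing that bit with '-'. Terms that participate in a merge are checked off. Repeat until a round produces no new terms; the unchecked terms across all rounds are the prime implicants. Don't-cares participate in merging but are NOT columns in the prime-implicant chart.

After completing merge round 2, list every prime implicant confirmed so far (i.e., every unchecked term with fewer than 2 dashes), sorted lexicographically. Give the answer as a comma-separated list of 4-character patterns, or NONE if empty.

[col 0] 0000*, 0001*, 0011*, 0101*, 0111*, 1001*, 1010
[col 1] -001, 0-01*, 0-11*, 00-1*, 000-, 01-1*
[col 2] 0--1
Prime implicants: -001, 0--1, 000-, 1010

-001, 000-, 1010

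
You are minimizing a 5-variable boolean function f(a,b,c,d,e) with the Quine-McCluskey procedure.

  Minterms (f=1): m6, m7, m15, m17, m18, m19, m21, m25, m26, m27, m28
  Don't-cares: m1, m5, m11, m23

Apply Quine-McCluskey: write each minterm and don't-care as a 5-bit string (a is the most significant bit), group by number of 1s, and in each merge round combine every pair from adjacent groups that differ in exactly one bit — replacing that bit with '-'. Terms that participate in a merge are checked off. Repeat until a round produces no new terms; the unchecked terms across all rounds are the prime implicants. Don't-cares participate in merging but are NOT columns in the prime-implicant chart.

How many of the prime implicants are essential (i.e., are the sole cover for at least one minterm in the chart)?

[col 0] 00001*, 00101*, 00110*, 00111*, 01011*, 01111*, 10001*, 10010*, 10011*, 10101*, 10111*, 11001*, 11010*, 11011*, 11100
[col 1] -0001*, -0101*, -0111*, -1011, 0-111, 00-01*, 001-1*, 0011-, 01-11, 1-001*, 1-010*, 1-011*, 10-01*, 10-11*, 100-1*, 1001-*, 101-1*, 110-1*, 1101-*
[col 2] -0-01, -01-1, 1-0-1, 1-01-, 10--1
Prime implicants: -0-01, -01-1, -1011, 0-111, 0011-, 01-11, 1-0-1, 1-01-, 10--1, 11100
PI chart (minterm → PIs covering it):
  6 | 0011-  (sole → essential)
  7 | -01-1,0-111,0011-
  15 | 0-111,01-11
  17 | -0-01,1-0-1,10--1
  18 | 1-01-  (sole → essential)
  19 | 1-0-1,1-01-,10--1
  21 | -0-01,-01-1,10--1
  25 | 1-0-1  (sole → essential)
  26 | 1-01-  (sole → essential)
  27 | -1011,1-0-1,1-01-
  28 | 11100  (sole → essential)
Essential prime implicants: 0011-, 1-0-1, 1-01-, 11100

4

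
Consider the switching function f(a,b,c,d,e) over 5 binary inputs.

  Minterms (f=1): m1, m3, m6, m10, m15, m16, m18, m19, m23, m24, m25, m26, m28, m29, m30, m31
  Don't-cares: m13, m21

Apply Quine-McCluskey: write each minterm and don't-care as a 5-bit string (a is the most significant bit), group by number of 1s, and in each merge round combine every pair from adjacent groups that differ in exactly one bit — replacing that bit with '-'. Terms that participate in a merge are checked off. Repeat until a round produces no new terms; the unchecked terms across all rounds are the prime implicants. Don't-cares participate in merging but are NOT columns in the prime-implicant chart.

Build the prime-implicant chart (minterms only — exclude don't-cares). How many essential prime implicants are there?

Round 0: 00001✓ 00011✓ 00110 01010✓ 01101✓ 01111✓ 10000✓ 10010✓ 10011✓ 10101✓ 10111✓ 11000✓ 11001✓ 11010✓ 11100✓ 11101✓ 11110✓ 11111✓
Round 1: -0011 -1010 -1101✓ -1111✓ 000-1 011-1✓ 1-000✓ 1-010✓ 1-101✓ 1-111✓ 10-11 100-0✓ 1001- 101-1✓ 11-00✓ 11-01✓ 11-10✓ 110-0✓ 1100-✓ 111-0✓ 111-1✓ 1110-✓ 1111-✓
Round 2: -11-1 1-0-0 1-1-1 11--0 11-0- 111--
PIs = {-0011, -1010, -11-1, 000-1, 00110, 1-0-0, 1-1-1, 10-11, 1001-, 11--0, 11-0-, 111--}
Coverage chart:
  m1: 000-1 ←essential
  m3: -0011,000-1
  m6: 00110 ←essential
  m10: -1010 ←essential
  m15: -11-1 ←essential
  m16: 1-0-0 ←essential
  m18: 1-0-0,1001-
  m19: -0011,10-11,1001-
  m23: 1-1-1,10-11
  m24: 1-0-0,11--0,11-0-
  m25: 11-0- ←essential
  m26: -1010,1-0-0,11--0
  m28: 11--0,11-0-,111--
  m29: -11-1,1-1-1,11-0-,111--
  m30: 11--0,111--
  m31: -11-1,1-1-1,111--
Essential: -1010, -11-1, 000-1, 00110, 1-0-0, 11-0-

6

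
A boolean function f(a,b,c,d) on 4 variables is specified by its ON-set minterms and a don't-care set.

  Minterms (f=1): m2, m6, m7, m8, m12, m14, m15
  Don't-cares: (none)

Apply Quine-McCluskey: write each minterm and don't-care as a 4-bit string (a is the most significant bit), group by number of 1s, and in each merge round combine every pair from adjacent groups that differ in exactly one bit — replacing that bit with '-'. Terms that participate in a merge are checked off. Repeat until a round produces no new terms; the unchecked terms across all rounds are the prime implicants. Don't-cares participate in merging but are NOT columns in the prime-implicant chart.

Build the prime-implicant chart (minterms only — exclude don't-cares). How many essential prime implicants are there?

3

[col 0] 0010*, 0110*, 0111*, 1000*, 1100*, 1110*, 1111*
[col 1] -110*, -111*, 0-10, 011-*, 1-00, 11-0, 111-*
[col 2] -11-
Prime implicants: -11-, 0-10, 1-00, 11-0
PI chart (minterm → PIs covering it):
  2 | 0-10  (sole → essential)
  6 | -11-,0-10
  7 | -11-  (sole → essential)
  8 | 1-00  (sole → essential)
  12 | 1-00,11-0
  14 | -11-,11-0
  15 | -11-  (sole → essential)
Essential prime implicants: -11-, 0-10, 1-00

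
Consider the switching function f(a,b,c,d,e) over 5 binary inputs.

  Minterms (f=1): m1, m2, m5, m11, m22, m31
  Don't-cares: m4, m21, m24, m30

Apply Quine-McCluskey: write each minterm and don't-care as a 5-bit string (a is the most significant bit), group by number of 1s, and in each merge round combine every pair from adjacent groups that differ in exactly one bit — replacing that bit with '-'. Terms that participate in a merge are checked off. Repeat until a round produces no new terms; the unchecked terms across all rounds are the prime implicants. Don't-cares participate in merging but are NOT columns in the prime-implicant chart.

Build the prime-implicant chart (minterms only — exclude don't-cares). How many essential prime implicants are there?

size-2^0 implicants → 00001(✓)  00010  00100(✓)  00101(✓)  01011  10101(✓)  10110(✓)  11000  11110(✓)  11111(✓)
size-2^1 implicants → -0101  00-01  0010-  1-110  1111-
Unchecked terms (primes): -0101, 00-01, 00010, 0010-, 01011, 1-110, 11000, 1111-
Minterm coverage:
  m1 ⊆ 00-01 [E]
  m2 ⊆ 00010 [E]
  m5 ⊆ -0101,00-01,0010-
  m11 ⊆ 01011 [E]
  m22 ⊆ 1-110 [E]
  m31 ⊆ 1111- [E]
E = {00-01, 00010, 01011, 1-110, 1111-}

5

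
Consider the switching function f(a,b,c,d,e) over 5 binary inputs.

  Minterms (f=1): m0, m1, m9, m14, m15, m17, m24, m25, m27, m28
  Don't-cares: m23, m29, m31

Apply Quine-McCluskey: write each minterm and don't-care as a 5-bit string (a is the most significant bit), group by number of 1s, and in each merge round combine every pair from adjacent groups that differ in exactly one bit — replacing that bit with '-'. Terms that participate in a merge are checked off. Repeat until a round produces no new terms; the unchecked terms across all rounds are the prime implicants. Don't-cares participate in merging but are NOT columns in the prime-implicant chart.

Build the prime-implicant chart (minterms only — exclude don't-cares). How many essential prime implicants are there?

size-2^0 implicants → 00000(✓)  00001(✓)  01001(✓)  01110(✓)  01111(✓)  10001(✓)  10111(✓)  11000(✓)  11001(✓)  11011(✓)  11100(✓)  11101(✓)  11111(✓)
size-2^1 implicants → -0001(✓)  -1001(✓)  -1111  0-001(✓)  0000-  0111-  1-001(✓)  1-111  11-00(✓)  11-01(✓)  11-11(✓)  110-1(✓)  1100-(✓)  111-1(✓)  1110-(✓)
size-2^2 implicants → --001  11--1  11-0-
Unchecked terms (primes): --001, -1111, 0000-, 0111-, 1-111, 11--1, 11-0-
Minterm coverage:
  m0 ⊆ 0000- [E]
  m1 ⊆ --001,0000-
  m9 ⊆ --001 [E]
  m14 ⊆ 0111- [E]
  m15 ⊆ -1111,0111-
  m17 ⊆ --001 [E]
  m24 ⊆ 11-0- [E]
  m25 ⊆ --001,11--1,11-0-
  m27 ⊆ 11--1 [E]
  m28 ⊆ 11-0- [E]
E = {--001, 0000-, 0111-, 11--1, 11-0-}

5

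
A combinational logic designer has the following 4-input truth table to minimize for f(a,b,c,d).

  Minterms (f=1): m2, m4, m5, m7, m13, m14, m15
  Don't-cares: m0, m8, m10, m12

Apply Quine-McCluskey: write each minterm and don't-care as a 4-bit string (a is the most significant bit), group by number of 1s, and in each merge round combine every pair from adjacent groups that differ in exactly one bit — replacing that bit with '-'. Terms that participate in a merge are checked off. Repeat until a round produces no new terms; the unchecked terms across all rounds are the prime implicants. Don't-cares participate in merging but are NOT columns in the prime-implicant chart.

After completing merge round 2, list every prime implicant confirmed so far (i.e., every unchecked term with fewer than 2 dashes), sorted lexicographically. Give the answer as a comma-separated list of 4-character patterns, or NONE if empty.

Round 0: 0000✓ 0010✓ 0100✓ 0101✓ 0111✓ 1000✓ 1010✓ 1100✓ 1101✓ 1110✓ 1111✓
Round 1: -000✓ -010✓ -100✓ -101✓ -111✓ 0-00✓ 00-0✓ 01-1✓ 010-✓ 1-00✓ 1-10✓ 10-0✓ 11-0✓ 11-1✓ 110-✓ 111-✓
Round 2: --00 -0-0 -1-1 -10- 1--0 11--
PIs = {--00, -0-0, -1-1, -10-, 1--0, 11--}

NONE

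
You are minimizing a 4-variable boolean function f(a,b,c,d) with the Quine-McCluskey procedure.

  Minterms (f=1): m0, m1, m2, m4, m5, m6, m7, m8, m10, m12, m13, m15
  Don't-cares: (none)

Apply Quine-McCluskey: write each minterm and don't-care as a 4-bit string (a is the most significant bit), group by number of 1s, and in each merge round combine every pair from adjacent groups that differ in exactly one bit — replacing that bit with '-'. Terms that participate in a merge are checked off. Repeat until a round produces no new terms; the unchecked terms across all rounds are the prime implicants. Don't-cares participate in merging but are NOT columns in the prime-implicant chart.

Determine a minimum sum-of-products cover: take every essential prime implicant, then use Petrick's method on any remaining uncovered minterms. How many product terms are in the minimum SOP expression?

5

size-2^0 implicants → 0000(✓)  0001(✓)  0010(✓)  0100(✓)  0101(✓)  0110(✓)  0111(✓)  1000(✓)  1010(✓)  1100(✓)  1101(✓)  1111(✓)
size-2^1 implicants → -000(✓)  -010(✓)  -100(✓)  -101(✓)  -111(✓)  0-00(✓)  0-01(✓)  0-10(✓)  00-0(✓)  000-(✓)  01-0(✓)  01-1(✓)  010-(✓)  011-(✓)  1-00(✓)  10-0(✓)  11-1(✓)  110-(✓)
size-2^2 implicants → --00  -0-0  -1-1  -10-  0--0  0-0-  01--
Unchecked terms (primes): --00, -0-0, -1-1, -10-, 0--0, 0-0-, 01--
Minterm coverage:
  m0 ⊆ --00,-0-0,0--0,0-0-
  m1 ⊆ 0-0- [E]
  m2 ⊆ -0-0,0--0
  m4 ⊆ --00,-10-,0--0,0-0-,01--
  m5 ⊆ -1-1,-10-,0-0-,01--
  m6 ⊆ 0--0,01--
  m7 ⊆ -1-1,01--
  m8 ⊆ --00,-0-0
  m10 ⊆ -0-0 [E]
  m12 ⊆ --00,-10-
  m13 ⊆ -1-1,-10-
  m15 ⊆ -1-1 [E]
E = {-0-0, -1-1, 0-0-}
Petrick residual → --00, 0--0
Cover = c'd' + b'd' + bd + a'd' + a'c'  |cover|=5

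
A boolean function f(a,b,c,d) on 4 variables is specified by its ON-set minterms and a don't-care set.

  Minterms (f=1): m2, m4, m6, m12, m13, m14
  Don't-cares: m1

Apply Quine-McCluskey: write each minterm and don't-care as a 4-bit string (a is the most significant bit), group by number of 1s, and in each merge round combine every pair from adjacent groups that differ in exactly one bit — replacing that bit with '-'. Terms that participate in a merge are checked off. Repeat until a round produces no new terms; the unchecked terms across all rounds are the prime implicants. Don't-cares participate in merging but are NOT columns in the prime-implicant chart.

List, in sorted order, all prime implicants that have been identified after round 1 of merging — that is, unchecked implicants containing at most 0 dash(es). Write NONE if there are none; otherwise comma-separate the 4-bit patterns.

0001

size-2^0 implicants → 0001  0010(✓)  0100(✓)  0110(✓)  1100(✓)  1101(✓)  1110(✓)
size-2^1 implicants → -100(✓)  -110(✓)  0-10  01-0(✓)  11-0(✓)  110-
size-2^2 implicants → -1-0
Unchecked terms (primes): -1-0, 0-10, 0001, 110-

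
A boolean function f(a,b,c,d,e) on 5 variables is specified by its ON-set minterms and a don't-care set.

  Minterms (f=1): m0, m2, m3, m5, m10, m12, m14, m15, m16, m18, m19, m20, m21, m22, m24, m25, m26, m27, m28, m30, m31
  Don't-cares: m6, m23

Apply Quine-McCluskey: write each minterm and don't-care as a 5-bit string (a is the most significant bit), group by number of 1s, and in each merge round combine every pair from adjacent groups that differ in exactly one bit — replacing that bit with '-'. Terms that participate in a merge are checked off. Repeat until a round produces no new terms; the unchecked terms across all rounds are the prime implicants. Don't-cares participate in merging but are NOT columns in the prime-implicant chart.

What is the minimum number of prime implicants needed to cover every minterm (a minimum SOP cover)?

8

Round 0: 00000✓ 00010✓ 00011✓ 00101✓ 00110✓ 01010✓ 01100✓ 01110✓ 01111✓ 10000✓ 10010✓ 10011✓ 10100✓ 10101✓ 10110✓ 10111✓ 11000✓ 11001✓ 11010✓ 11011✓ 11100✓ 11110✓ 11111✓
Round 1: -0000✓ -0010✓ -0011✓ -0101 -0110✓ -1010✓ -1100✓ -1110✓ -1111✓ 0-010✓ 0-110✓ 00-10✓ 000-0✓ 0001-✓ 01-10✓ 011-0✓ 0111-✓ 1-000✓ 1-010✓ 1-011✓ 1-100✓ 1-110✓ 1-111✓ 10-00✓ 10-10✓ 10-11✓ 100-0✓ 1001-✓ 101-0✓ 101-1✓ 1010-✓ 1011-✓ 11-00✓ 11-10✓ 11-11✓ 110-0✓ 110-1✓ 1100-✓ 1101-✓ 111-0✓ 1111-✓
Round 2: --010✓ --110✓ -0-10✓ -00-0 -001- -1-10✓ -11-0 -111- 0--10✓ 1--00✓ 1--10✓ 1--11✓ 1-0-0✓ 1-01-✓ 1-1-0✓ 1-11-✓ 10--0✓ 10-1-✓ 101-- 11--0✓ 11-1-✓ 110--
Round 3: ---10 1---0 1--1-
PIs = {---10, -00-0, -001-, -0101, -11-0, -111-, 1---0, 1--1-, 101--, 110--}
Coverage chart:
  m0: -00-0 ←essential
  m2: ---10,-00-0,-001-
  m3: -001- ←essential
  m5: -0101 ←essential
  m10: ---10 ←essential
  m12: -11-0 ←essential
  m14: ---10,-11-0,-111-
  m15: -111- ←essential
  m16: -00-0,1---0
  m18: ---10,-00-0,-001-,1---0,1--1-
  m19: -001-,1--1-
  m20: 1---0,101--
  m21: -0101,101--
  m22: ---10,1---0,1--1-,101--
  m24: 1---0,110--
  m25: 110-- ←essential
  m26: ---10,1---0,1--1-,110--
  m27: 1--1-,110--
  m28: -11-0,1---0
  m30: ---10,-11-0,-111-,1---0,1--1-
  m31: -111-,1--1-
Essential: ---10, -00-0, -001-, -0101, -11-0, -111-, 110--
Petrick residual → 1---0
Min cover (8 terms): de' + b'c'e' + b'c'd + b'cd'e + bce' + bcd + ae' + abc'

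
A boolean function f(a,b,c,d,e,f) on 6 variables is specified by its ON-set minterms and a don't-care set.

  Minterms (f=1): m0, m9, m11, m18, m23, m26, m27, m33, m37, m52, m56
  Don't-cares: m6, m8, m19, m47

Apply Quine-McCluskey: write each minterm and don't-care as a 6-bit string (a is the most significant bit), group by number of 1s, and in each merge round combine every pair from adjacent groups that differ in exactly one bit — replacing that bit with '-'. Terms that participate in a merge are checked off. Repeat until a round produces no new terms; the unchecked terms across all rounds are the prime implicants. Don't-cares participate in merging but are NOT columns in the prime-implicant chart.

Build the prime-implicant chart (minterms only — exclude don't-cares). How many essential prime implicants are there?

[col 0] 000000*, 000110, 001000*, 001001*, 001011*, 010010*, 010011*, 010111*, 011010*, 011011*, 100001*, 100101*, 101111, 110100, 111000
[col 1] 0-1011, 00-000, 0010-1, 00100-, 01-010*, 01-011*, 010-11, 01001-*, 01101-*, 100-01
[col 2] 01-01-
Prime implicants: 0-1011, 00-000, 000110, 0010-1, 00100-, 01-01-, 010-11, 100-01, 101111, 110100, 111000
PI chart (minterm → PIs covering it):
  0 | 00-000  (sole → essential)
  9 | 0010-1,00100-
  11 | 0-1011,0010-1
  18 | 01-01-  (sole → essential)
  23 | 010-11  (sole → essential)
  26 | 01-01-  (sole → essential)
  27 | 0-1011,01-01-
  33 | 100-01  (sole → essential)
  37 | 100-01  (sole → essential)
  52 | 110100  (sole → essential)
  56 | 111000  (sole → essential)
Essential prime implicants: 00-000, 01-01-, 010-11, 100-01, 110100, 111000

6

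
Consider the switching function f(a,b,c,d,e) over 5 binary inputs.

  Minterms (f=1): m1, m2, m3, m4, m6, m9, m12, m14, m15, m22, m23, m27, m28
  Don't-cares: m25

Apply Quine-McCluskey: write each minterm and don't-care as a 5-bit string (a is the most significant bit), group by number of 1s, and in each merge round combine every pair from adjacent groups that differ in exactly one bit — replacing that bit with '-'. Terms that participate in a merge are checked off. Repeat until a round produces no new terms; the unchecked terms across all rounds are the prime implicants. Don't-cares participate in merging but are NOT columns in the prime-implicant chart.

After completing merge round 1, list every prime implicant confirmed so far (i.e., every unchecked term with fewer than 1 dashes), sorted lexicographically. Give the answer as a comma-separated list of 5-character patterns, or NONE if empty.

Round 0: 00001✓ 00010✓ 00011✓ 00100✓ 00110✓ 01001✓ 01100✓ 01110✓ 01111✓ 10110✓ 10111✓ 11001✓ 11011✓ 11100✓
Round 1: -0110 -1001 -1100 0-001 0-100✓ 0-110✓ 00-10 000-1 0001- 001-0✓ 011-0✓ 0111- 1011- 110-1
Round 2: 0-1-0
PIs = {-0110, -1001, -1100, 0-001, 0-1-0, 00-10, 000-1, 0001-, 0111-, 1011-, 110-1}

NONE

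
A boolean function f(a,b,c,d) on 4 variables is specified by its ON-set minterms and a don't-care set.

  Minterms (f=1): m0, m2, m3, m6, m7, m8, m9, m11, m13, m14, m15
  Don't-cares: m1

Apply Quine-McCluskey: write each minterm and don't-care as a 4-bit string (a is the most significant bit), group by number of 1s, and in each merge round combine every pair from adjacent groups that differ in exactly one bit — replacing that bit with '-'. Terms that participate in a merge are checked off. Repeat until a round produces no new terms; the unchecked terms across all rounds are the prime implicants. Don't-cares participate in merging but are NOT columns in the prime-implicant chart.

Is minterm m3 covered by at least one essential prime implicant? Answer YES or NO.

NO

size-2^0 implicants → 0000(✓)  0001(✓)  0010(✓)  0011(✓)  0110(✓)  0111(✓)  1000(✓)  1001(✓)  1011(✓)  1101(✓)  1110(✓)  1111(✓)
size-2^1 implicants → -000(✓)  -001(✓)  -011(✓)  -110(✓)  -111(✓)  0-10(✓)  0-11(✓)  00-0(✓)  00-1(✓)  000-(✓)  001-(✓)  011-(✓)  1-01(✓)  1-11(✓)  10-1(✓)  100-(✓)  11-1(✓)  111-(✓)
size-2^2 implicants → --11  -0-1  -00-  -11-  0-1-  00--  1--1
Unchecked terms (primes): --11, -0-1, -00-, -11-, 0-1-, 00--, 1--1
Minterm coverage:
  m0 ⊆ -00-,00--
  m2 ⊆ 0-1-,00--
  m3 ⊆ --11,-0-1,0-1-,00--
  m6 ⊆ -11-,0-1-
  m7 ⊆ --11,-11-,0-1-
  m8 ⊆ -00- [E]
  m9 ⊆ -0-1,-00-,1--1
  m11 ⊆ --11,-0-1,1--1
  m13 ⊆ 1--1 [E]
  m14 ⊆ -11- [E]
  m15 ⊆ --11,-11-,1--1
E = {-00-, -11-, 1--1}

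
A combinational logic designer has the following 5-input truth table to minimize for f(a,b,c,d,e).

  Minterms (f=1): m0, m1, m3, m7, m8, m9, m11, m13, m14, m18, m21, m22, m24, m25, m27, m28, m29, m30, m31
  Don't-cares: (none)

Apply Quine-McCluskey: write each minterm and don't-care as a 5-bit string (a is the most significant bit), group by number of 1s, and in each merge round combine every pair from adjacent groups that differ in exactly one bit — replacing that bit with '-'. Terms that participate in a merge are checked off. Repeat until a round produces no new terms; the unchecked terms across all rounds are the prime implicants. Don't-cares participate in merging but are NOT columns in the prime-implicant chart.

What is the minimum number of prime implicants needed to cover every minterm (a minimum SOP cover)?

9

[col 0] 00000*, 00001*, 00011*, 00111*, 01000*, 01001*, 01011*, 01101*, 01110*, 10010*, 10101*, 10110*, 11000*, 11001*, 11011*, 11100*, 11101*, 11110*, 11111*
[col 1] -1000*, -1001*, -1011*, -1101*, -1110, 0-000*, 0-001*, 0-011*, 00-11, 000-1*, 0000-*, 01-01*, 010-1*, 0100-*, 1-101, 1-110, 10-10, 11-00*, 11-01*, 11-11*, 110-1*, 1100-*, 111-0*, 111-1*, 1110-*, 1111-*
[col 2] -1-01, -10-1, -100-, 0-0-1, 0-00-, 11--1, 11-0-, 111--
Prime implicants: -1-01, -10-1, -100-, -1110, 0-0-1, 0-00-, 00-11, 1-101, 1-110, 10-10, 11--1, 11-0-, 111--
PI chart (minterm → PIs covering it):
  0 | 0-00-  (sole → essential)
  1 | 0-0-1,0-00-
  3 | 0-0-1,00-11
  7 | 00-11  (sole → essential)
  8 | -100-,0-00-
  9 | -1-01,-10-1,-100-,0-0-1,0-00-
  11 | -10-1,0-0-1
  13 | -1-01  (sole → essential)
  14 | -1110  (sole → essential)
  18 | 10-10  (sole → essential)
  21 | 1-101  (sole → essential)
  22 | 1-110,10-10
  24 | -100-,11-0-
  25 | -1-01,-10-1,-100-,11--1,11-0-
  27 | -10-1,11--1
  28 | 11-0-,111--
  29 | -1-01,1-101,11--1,11-0-,111--
  30 | -1110,1-110,111--
  31 | 11--1,111--
Essential prime implicants: -1-01, -1110, 0-00-, 00-11, 1-101, 10-10
Petrick residual → -10-1, -100-, 111--
Minimum SOP uses 9 PIs: bd'e + bc'e + bc'd' + bcde' + a'c'd' + a'b'de + acd'e + ab'de' + abc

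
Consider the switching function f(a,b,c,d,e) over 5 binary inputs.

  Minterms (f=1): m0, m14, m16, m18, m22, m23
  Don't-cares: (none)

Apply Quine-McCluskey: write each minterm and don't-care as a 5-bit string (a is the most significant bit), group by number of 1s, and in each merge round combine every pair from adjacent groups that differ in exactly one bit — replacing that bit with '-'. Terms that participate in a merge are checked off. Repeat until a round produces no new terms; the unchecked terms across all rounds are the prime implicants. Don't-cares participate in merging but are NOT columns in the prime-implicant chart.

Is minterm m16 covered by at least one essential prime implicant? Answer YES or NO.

YES

Round 0: 00000✓ 01110 10000✓ 10010✓ 10110✓ 10111✓
Round 1: -0000 10-10 100-0 1011-
PIs = {-0000, 01110, 10-10, 100-0, 1011-}
Coverage chart:
  m0: -0000 ←essential
  m14: 01110 ←essential
  m16: -0000,100-0
  m18: 10-10,100-0
  m22: 10-10,1011-
  m23: 1011- ←essential
Essential: -0000, 01110, 1011-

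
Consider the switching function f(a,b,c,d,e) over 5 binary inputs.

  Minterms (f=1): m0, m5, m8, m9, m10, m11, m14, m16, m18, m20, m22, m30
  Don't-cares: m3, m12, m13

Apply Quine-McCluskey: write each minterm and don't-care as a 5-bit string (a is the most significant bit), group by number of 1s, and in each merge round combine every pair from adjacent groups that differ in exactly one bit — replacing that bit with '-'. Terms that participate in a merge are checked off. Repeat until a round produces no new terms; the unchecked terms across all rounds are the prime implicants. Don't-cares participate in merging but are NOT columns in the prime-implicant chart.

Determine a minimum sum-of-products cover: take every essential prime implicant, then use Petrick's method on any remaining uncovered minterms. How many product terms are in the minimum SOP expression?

5

Round 0: 00000✓ 00011✓ 00101✓ 01000✓ 01001✓ 01010✓ 01011✓ 01100✓ 01101✓ 01110✓ 10000✓ 10010✓ 10100✓ 10110✓ 11110✓
Round 1: -0000 -1110 0-000 0-011 0-101 01-00✓ 01-01✓ 01-10✓ 010-0✓ 010-1✓ 0100-✓ 0101-✓ 011-0✓ 0110-✓ 1-110 10-00✓ 10-10✓ 100-0✓ 101-0✓
Round 2: 01--0 01-0- 010-- 10--0
PIs = {-0000, -1110, 0-000, 0-011, 0-101, 01--0, 01-0-, 010--, 1-110, 10--0}
Coverage chart:
  m0: -0000,0-000
  m5: 0-101 ←essential
  m8: 0-000,01--0,01-0-,010--
  m9: 01-0-,010--
  m10: 01--0,010--
  m11: 0-011,010--
  m14: -1110,01--0
  m16: -0000,10--0
  m18: 10--0 ←essential
  m20: 10--0 ←essential
  m22: 1-110,10--0
  m30: -1110,1-110
Essential: 0-101, 10--0
Petrick residual → -0000, -1110, 010--
Min cover (5 terms): b'c'd'e' + bcde' + a'cd'e + a'bc' + ab'e'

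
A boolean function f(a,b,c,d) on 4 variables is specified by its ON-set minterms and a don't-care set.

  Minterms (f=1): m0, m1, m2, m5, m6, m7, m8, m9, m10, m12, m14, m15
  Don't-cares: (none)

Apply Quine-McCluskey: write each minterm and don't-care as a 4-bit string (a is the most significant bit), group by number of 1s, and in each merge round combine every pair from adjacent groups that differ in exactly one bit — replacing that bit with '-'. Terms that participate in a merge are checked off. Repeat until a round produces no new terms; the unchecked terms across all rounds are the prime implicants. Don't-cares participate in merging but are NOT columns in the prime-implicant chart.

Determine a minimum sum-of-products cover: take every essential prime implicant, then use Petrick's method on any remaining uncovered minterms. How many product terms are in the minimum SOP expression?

5

Round 0: 0000✓ 0001✓ 0010✓ 0101✓ 0110✓ 0111✓ 1000✓ 1001✓ 1010✓ 1100✓ 1110✓ 1111✓
Round 1: -000✓ -001✓ -010✓ -110✓ -111✓ 0-01 0-10✓ 00-0✓ 000-✓ 01-1 011-✓ 1-00✓ 1-10✓ 10-0✓ 100-✓ 11-0✓ 111-✓
Round 2: --10 -0-0 -00- -11- 1--0
PIs = {--10, -0-0, -00-, -11-, 0-01, 01-1, 1--0}
Coverage chart:
  m0: -0-0,-00-
  m1: -00-,0-01
  m2: --10,-0-0
  m5: 0-01,01-1
  m6: --10,-11-
  m7: -11-,01-1
  m8: -0-0,-00-,1--0
  m9: -00- ←essential
  m10: --10,-0-0,1--0
  m12: 1--0 ←essential
  m14: --10,-11-,1--0
  m15: -11- ←essential
Essential: -00-, -11-, 1--0
Petrick residual → --10, 0-01
Min cover (5 terms): cd' + b'c' + bc + a'c'd + ad'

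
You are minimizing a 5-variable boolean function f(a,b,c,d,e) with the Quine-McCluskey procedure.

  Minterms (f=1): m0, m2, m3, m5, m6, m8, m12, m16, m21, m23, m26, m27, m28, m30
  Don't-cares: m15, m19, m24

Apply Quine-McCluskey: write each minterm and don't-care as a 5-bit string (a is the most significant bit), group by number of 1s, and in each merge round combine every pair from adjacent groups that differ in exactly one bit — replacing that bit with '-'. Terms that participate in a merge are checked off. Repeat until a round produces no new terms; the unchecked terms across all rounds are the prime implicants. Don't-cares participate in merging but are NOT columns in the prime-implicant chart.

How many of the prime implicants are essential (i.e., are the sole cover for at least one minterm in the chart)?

5

Round 0: 00000✓ 00010✓ 00011✓ 00101✓ 00110✓ 01000✓ 01100✓ 01111 10000✓ 10011✓ 10101✓ 10111✓ 11000✓ 11010✓ 11011✓ 11100✓ 11110✓
Round 1: -0000✓ -0011 -0101 -1000✓ -1100✓ 0-000✓ 00-10 000-0 0001- 01-00✓ 1-000✓ 1-011 10-11 101-1 11-00✓ 11-10✓ 110-0✓ 1101- 111-0✓
Round 2: --000 -1-00 11--0
PIs = {--000, -0011, -0101, -1-00, 00-10, 000-0, 0001-, 01111, 1-011, 10-11, 101-1, 11--0, 1101-}
Coverage chart:
  m0: --000,000-0
  m2: 00-10,000-0,0001-
  m3: -0011,0001-
  m5: -0101 ←essential
  m6: 00-10 ←essential
  m8: --000,-1-00
  m12: -1-00 ←essential
  m16: --000 ←essential
  m21: -0101,101-1
  m23: 10-11,101-1
  m26: 11--0,1101-
  m27: 1-011,1101-
  m28: -1-00,11--0
  m30: 11--0 ←essential
Essential: --000, -0101, -1-00, 00-10, 11--0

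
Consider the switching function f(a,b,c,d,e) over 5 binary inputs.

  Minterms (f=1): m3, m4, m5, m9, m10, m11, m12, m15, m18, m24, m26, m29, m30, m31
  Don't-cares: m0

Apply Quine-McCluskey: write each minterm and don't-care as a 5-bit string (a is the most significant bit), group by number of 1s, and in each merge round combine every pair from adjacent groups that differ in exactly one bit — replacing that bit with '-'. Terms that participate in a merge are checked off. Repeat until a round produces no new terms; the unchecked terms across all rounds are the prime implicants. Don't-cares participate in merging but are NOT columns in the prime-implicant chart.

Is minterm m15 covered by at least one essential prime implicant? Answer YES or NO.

NO

Round 0: 00000✓ 00011✓ 00100✓ 00101✓ 01001✓ 01010✓ 01011✓ 01100✓ 01111✓ 10010✓ 11000✓ 11010✓ 11101✓ 11110✓ 11111✓
Round 1: -1010 -1111 0-011 0-100 00-00 0010- 01-11 010-1 0101- 1-010 11-10 110-0 111-1 1111-
PIs = {-1010, -1111, 0-011, 0-100, 00-00, 0010-, 01-11, 010-1, 0101-, 1-010, 11-10, 110-0, 111-1, 1111-}
Coverage chart:
  m3: 0-011 ←essential
  m4: 0-100,00-00,0010-
  m5: 0010- ←essential
  m9: 010-1 ←essential
  m10: -1010,0101-
  m11: 0-011,01-11,010-1,0101-
  m12: 0-100 ←essential
  m15: -1111,01-11
  m18: 1-010 ←essential
  m24: 110-0 ←essential
  m26: -1010,1-010,11-10,110-0
  m29: 111-1 ←essential
  m30: 11-10,1111-
  m31: -1111,111-1,1111-
Essential: 0-011, 0-100, 0010-, 010-1, 1-010, 110-0, 111-1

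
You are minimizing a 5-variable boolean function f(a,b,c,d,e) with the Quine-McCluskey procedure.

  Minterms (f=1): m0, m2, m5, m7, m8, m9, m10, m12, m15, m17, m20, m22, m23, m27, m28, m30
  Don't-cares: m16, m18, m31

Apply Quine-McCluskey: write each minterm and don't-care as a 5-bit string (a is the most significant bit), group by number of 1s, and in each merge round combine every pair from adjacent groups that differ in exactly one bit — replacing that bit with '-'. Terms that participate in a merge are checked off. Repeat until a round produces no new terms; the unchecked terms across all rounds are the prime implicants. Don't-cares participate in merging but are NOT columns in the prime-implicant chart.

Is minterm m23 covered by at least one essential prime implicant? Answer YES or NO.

Round 0: 00000✓ 00010✓ 00101✓ 00111✓ 01000✓ 01001✓ 01010✓ 01100✓ 01111✓ 10000✓ 10001✓ 10010✓ 10100✓ 10110✓ 10111✓ 11011✓ 11100✓ 11110✓ 11111✓
Round 1: -0000✓ -0010✓ -0111✓ -1100 -1111✓ 0-000✓ 0-010✓ 0-111✓ 000-0✓ 001-1 01-00 010-0✓ 0100- 1-100✓ 1-110✓ 1-111✓ 10-00✓ 10-10✓ 100-0✓ 1000- 101-0✓ 1011-✓ 11-11 111-0✓ 1111-✓
Round 2: --111 -00-0 0-0-0 1-1-0 1-11- 10--0
PIs = {--111, -00-0, -1100, 0-0-0, 001-1, 01-00, 0100-, 1-1-0, 1-11-, 10--0, 1000-, 11-11}
Coverage chart:
  m0: -00-0,0-0-0
  m2: -00-0,0-0-0
  m5: 001-1 ←essential
  m7: --111,001-1
  m8: 0-0-0,01-00,0100-
  m9: 0100- ←essential
  m10: 0-0-0 ←essential
  m12: -1100,01-00
  m15: --111 ←essential
  m17: 1000- ←essential
  m20: 1-1-0,10--0
  m22: 1-1-0,1-11-,10--0
  m23: --111,1-11-
  m27: 11-11 ←essential
  m28: -1100,1-1-0
  m30: 1-1-0,1-11-
Essential: --111, 0-0-0, 001-1, 0100-, 1000-, 11-11

YES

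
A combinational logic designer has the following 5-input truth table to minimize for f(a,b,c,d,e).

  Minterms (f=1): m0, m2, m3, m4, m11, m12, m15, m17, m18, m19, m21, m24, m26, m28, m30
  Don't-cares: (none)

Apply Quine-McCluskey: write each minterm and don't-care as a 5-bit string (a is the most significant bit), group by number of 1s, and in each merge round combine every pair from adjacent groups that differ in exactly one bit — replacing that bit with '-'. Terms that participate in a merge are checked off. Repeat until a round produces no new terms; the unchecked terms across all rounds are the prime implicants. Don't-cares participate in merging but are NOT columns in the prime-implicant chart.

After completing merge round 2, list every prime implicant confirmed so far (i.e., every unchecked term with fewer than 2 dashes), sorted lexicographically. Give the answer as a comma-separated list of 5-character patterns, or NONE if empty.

-1100, 0-011, 0-100, 00-00, 000-0, 01-11, 1-010, 10-01, 100-1

[col 0] 00000*, 00010*, 00011*, 00100*, 01011*, 01100*, 01111*, 10001*, 10010*, 10011*, 10101*, 11000*, 11010*, 11100*, 11110*
[col 1] -0010*, -0011*, -1100, 0-011, 0-100, 00-00, 000-0, 0001-*, 01-11, 1-010, 10-01, 100-1, 1001-*, 11-00*, 11-10*, 110-0*, 111-0*
[col 2] -001-, 11--0
Prime implicants: -001-, -1100, 0-011, 0-100, 00-00, 000-0, 01-11, 1-010, 10-01, 100-1, 11--0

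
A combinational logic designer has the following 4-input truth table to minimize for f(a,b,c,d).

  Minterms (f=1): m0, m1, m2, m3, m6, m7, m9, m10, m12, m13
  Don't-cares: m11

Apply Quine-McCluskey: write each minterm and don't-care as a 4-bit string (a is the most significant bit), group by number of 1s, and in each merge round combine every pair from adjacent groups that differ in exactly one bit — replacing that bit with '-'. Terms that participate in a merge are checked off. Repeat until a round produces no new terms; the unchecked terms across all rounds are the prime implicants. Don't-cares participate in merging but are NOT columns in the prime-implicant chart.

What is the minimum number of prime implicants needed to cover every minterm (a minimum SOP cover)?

[col 0] 0000*, 0001*, 0010*, 0011*, 0110*, 0111*, 1001*, 1010*, 1011*, 1100*, 1101*
[col 1] -001*, -010*, -011*, 0-10*, 0-11*, 00-0*, 00-1*, 000-*, 001-*, 011-*, 1-01, 10-1*, 101-*, 110-
[col 2] -0-1, -01-, 0-1-, 00--
Prime implicants: -0-1, -01-, 0-1-, 00--, 1-01, 110-
PI chart (minterm → PIs covering it):
  0 | 00--  (sole → essential)
  1 | -0-1,00--
  2 | -01-,0-1-,00--
  3 | -0-1,-01-,0-1-,00--
  6 | 0-1-  (sole → essential)
  7 | 0-1-  (sole → essential)
  9 | -0-1,1-01
  10 | -01-  (sole → essential)
  12 | 110-  (sole → essential)
  13 | 1-01,110-
Essential prime implicants: -01-, 0-1-, 00--, 110-
Petrick residual → -0-1
Minimum SOP uses 5 PIs: b'd + b'c + a'c + a'b' + abc'

5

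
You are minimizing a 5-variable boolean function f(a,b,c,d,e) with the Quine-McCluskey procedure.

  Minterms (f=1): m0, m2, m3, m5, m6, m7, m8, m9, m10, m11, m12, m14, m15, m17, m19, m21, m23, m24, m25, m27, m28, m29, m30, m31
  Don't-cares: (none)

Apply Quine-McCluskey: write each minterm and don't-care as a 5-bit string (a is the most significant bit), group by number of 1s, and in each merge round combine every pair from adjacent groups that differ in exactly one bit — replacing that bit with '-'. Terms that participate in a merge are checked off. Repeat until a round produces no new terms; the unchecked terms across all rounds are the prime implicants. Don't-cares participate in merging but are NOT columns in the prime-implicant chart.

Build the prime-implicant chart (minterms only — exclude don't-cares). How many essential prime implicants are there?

Round 0: 00000✓ 00010✓ 00011✓ 00101✓ 00110✓ 00111✓ 01000✓ 01001✓ 01010✓ 01011✓ 01100✓ 01110✓ 01111✓ 10001✓ 10011✓ 10101✓ 10111✓ 11000✓ 11001✓ 11011✓ 11100✓ 11101✓ 11110✓ 11111✓
Round 1: -0011✓ -0101✓ -0111✓ -1000✓ -1001✓ -1011✓ -1100✓ -1110✓ -1111✓ 0-000✓ 0-010✓ 0-011✓ 0-110✓ 0-111✓ 00-10✓ 00-11✓ 000-0✓ 0001-✓ 001-1✓ 0011-✓ 01-00✓ 01-10✓ 01-11✓ 010-0✓ 010-1✓ 0100-✓ 0101-✓ 011-0✓ 0111-✓ 1-001✓ 1-011✓ 1-101✓ 1-111✓ 10-01✓ 10-11✓ 100-1✓ 101-1✓ 11-00✓ 11-01✓ 11-11✓ 110-1✓ 1100-✓ 111-0✓ 111-1✓ 1110-✓ 1111-✓
Round 2: --011✓ --111✓ -0-11✓ -01-1 -1-00 -1-11✓ -10-1 -100- -11-0 -111- 0--10✓ 0--11✓ 0-0-0 0-01-✓ 0-11-✓ 00-1-✓ 01--0 01-1-✓ 010-- 1--01✓ 1--11✓ 1-0-1✓ 1-1-1✓ 10--1✓ 11--1✓ 11-0- 111--
Round 3: ---11 0--1- 1---1
PIs = {---11, -01-1, -1-00, -10-1, -100-, -11-0, -111-, 0--1-, 0-0-0, 01--0, 010--, 1---1, 11-0-, 111--}
Coverage chart:
  m0: 0-0-0 ←essential
  m2: 0--1-,0-0-0
  m3: ---11,0--1-
  m5: -01-1 ←essential
  m6: 0--1- ←essential
  m7: ---11,-01-1,0--1-
  m8: -1-00,-100-,0-0-0,01--0,010--
  m9: -10-1,-100-,010--
  m10: 0--1-,0-0-0,01--0,010--
  m11: ---11,-10-1,0--1-,010--
  m12: -1-00,-11-0,01--0
  m14: -11-0,-111-,0--1-,01--0
  m15: ---11,-111-,0--1-
  m17: 1---1 ←essential
  m19: ---11,1---1
  m21: -01-1,1---1
  m23: ---11,-01-1,1---1
  m24: -1-00,-100-,11-0-
  m25: -10-1,-100-,1---1,11-0-
  m27: ---11,-10-1,1---1
  m28: -1-00,-11-0,11-0-,111--
  m29: 1---1,11-0-,111--
  m30: -11-0,-111-,111--
  m31: ---11,-111-,1---1,111--
Essential: -01-1, 0--1-, 0-0-0, 1---1

4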